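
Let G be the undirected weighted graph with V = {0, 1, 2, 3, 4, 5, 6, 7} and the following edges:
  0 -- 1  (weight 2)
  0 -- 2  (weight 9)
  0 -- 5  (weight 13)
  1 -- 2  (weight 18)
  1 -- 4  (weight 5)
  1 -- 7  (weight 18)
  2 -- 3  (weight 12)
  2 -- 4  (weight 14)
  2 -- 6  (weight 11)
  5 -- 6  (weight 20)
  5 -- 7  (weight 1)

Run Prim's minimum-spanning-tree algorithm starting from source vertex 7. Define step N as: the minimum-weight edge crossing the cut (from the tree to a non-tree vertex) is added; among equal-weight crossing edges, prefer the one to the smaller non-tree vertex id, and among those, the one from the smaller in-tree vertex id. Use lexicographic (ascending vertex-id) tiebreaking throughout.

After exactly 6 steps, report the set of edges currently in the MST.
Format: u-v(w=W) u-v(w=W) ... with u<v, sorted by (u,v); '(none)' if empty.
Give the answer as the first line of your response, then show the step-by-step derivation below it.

0-1(w=2) 0-2(w=9) 0-5(w=13) 1-4(w=5) 2-6(w=11) 5-7(w=1)

step 1: add edge 5-7 (w=1); MST = {5-7(w=1)}
step 2: add edge 0-5 (w=13); MST = {0-5(w=13) 5-7(w=1)}
step 3: add edge 0-1 (w=2); MST = {0-1(w=2) 0-5(w=13) 5-7(w=1)}
step 4: add edge 1-4 (w=5); MST = {0-1(w=2) 0-5(w=13) 1-4(w=5) 5-7(w=1)}
step 5: add edge 0-2 (w=9); MST = {0-1(w=2) 0-2(w=9) 0-5(w=13) 1-4(w=5) 5-7(w=1)}
step 6: add edge 2-6 (w=11); MST = {0-1(w=2) 0-2(w=9) 0-5(w=13) 1-4(w=5) 2-6(w=11) 5-7(w=1)}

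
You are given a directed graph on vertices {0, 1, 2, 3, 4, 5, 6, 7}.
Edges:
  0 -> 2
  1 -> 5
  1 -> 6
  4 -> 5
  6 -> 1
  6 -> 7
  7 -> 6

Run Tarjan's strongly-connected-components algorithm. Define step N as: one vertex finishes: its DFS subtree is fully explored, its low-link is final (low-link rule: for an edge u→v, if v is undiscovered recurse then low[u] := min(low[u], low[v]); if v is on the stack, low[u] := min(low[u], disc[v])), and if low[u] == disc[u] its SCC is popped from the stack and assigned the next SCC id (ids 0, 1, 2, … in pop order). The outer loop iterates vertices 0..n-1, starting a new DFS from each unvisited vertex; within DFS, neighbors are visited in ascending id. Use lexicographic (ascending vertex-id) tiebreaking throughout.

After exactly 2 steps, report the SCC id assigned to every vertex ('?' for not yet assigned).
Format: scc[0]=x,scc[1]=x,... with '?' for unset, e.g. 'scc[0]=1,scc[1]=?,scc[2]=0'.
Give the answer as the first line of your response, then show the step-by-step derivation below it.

scc[0]=1,scc[1]=?,scc[2]=0,scc[3]=?,scc[4]=?,scc[5]=?,scc[6]=?,scc[7]=?

step 1: low=(low[0]=0,low[1]=?,low[2]=1,low[3]=?,low[4]=?,low[5]=?,low[6]=?,low[7]=?); scc=(scc[0]=?,scc[1]=?,scc[2]=0,scc[3]=?,scc[4]=?,scc[5]=?,scc[6]=?,scc[7]=?)
step 2: low=(low[0]=0,low[1]=?,low[2]=1,low[3]=?,low[4]=?,low[5]=?,low[6]=?,low[7]=?); scc=(scc[0]=1,scc[1]=?,scc[2]=0,scc[3]=?,scc[4]=?,scc[5]=?,scc[6]=?,scc[7]=?)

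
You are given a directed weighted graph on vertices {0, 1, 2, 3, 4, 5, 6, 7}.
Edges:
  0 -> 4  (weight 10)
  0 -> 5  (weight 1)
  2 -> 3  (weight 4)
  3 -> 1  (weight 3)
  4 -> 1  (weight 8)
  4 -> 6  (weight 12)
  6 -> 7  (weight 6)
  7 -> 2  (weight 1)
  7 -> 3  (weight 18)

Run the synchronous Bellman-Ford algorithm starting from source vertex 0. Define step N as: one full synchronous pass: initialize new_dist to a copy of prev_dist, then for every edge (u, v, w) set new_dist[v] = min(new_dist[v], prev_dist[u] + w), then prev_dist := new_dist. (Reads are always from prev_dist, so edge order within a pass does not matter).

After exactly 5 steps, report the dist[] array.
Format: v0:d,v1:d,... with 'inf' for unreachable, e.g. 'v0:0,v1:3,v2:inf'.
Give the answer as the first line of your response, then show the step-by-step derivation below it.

v0:0,v1:18,v2:29,v3:33,v4:10,v5:1,v6:22,v7:28

step 1: dist = v0:0,v1:inf,v2:inf,v3:inf,v4:10,v5:1,v6:inf,v7:inf
step 2: dist = v0:0,v1:18,v2:inf,v3:inf,v4:10,v5:1,v6:22,v7:inf
step 3: dist = v0:0,v1:18,v2:inf,v3:inf,v4:10,v5:1,v6:22,v7:28
step 4: dist = v0:0,v1:18,v2:29,v3:46,v4:10,v5:1,v6:22,v7:28
step 5: dist = v0:0,v1:18,v2:29,v3:33,v4:10,v5:1,v6:22,v7:28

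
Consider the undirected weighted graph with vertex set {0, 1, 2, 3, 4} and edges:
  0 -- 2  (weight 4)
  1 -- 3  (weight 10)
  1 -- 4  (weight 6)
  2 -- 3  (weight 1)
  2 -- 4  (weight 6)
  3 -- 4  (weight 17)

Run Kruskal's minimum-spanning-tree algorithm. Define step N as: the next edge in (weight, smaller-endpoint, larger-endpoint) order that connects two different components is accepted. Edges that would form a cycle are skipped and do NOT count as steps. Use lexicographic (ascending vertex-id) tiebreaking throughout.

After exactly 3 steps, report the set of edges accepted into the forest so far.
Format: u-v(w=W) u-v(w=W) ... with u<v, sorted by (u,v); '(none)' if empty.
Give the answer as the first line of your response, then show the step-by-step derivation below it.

0-2(w=4) 1-4(w=6) 2-3(w=1)

step 1: add edge 2-3 (w=1); MST = {2-3(w=1)}
step 2: add edge 0-2 (w=4); MST = {0-2(w=4) 2-3(w=1)}
step 3: add edge 1-4 (w=6); MST = {0-2(w=4) 1-4(w=6) 2-3(w=1)}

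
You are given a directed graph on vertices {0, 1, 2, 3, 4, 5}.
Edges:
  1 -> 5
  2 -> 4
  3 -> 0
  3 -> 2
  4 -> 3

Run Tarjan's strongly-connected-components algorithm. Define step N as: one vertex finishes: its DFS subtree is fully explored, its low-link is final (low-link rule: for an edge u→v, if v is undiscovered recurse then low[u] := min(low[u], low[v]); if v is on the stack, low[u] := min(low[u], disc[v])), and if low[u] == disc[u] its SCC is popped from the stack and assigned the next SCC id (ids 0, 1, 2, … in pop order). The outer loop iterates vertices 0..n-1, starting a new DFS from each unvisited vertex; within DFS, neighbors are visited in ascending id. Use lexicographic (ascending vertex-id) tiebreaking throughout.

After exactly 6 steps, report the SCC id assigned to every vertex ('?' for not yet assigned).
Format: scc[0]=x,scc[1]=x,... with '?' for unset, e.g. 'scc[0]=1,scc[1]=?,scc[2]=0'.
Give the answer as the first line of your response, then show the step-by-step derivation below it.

scc[0]=0,scc[1]=2,scc[2]=3,scc[3]=3,scc[4]=3,scc[5]=1

step 1: low=(low[0]=0,low[1]=?,low[2]=?,low[3]=?,low[4]=?,low[5]=?); scc=(scc[0]=0,scc[1]=?,scc[2]=?,scc[3]=?,scc[4]=?,scc[5]=?)
step 2: low=(low[0]=0,low[1]=1,low[2]=?,low[3]=?,low[4]=?,low[5]=2); scc=(scc[0]=0,scc[1]=?,scc[2]=?,scc[3]=?,scc[4]=?,scc[5]=1)
step 3: low=(low[0]=0,low[1]=1,low[2]=?,low[3]=?,low[4]=?,low[5]=2); scc=(scc[0]=0,scc[1]=2,scc[2]=?,scc[3]=?,scc[4]=?,scc[5]=1)
step 4: low=(low[0]=0,low[1]=1,low[2]=3,low[3]=3,low[4]=4,low[5]=2); scc=(scc[0]=0,scc[1]=2,scc[2]=?,scc[3]=?,scc[4]=?,scc[5]=1)
step 5: low=(low[0]=0,low[1]=1,low[2]=3,low[3]=3,low[4]=3,low[5]=2); scc=(scc[0]=0,scc[1]=2,scc[2]=?,scc[3]=?,scc[4]=?,scc[5]=1)
step 6: low=(low[0]=0,low[1]=1,low[2]=3,low[3]=3,low[4]=3,low[5]=2); scc=(scc[0]=0,scc[1]=2,scc[2]=3,scc[3]=3,scc[4]=3,scc[5]=1)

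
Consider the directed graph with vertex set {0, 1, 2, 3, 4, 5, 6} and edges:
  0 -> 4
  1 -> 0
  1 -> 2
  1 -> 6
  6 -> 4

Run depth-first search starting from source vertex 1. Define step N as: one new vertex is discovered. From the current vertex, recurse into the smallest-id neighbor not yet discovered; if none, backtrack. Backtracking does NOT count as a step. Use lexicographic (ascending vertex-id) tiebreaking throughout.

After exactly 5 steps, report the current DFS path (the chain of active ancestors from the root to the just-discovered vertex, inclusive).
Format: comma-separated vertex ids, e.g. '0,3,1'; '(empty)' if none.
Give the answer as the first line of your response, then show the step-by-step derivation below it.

1,6

step 1: discover 1; path=1; order=1
step 2: discover 0; path=1>0; order=1,0
step 3: discover 4; path=1>0>4; order=1,0,4
step 4: discover 2; path=1>2; order=1,0,4,2
step 5: discover 6; path=1>6; order=1,0,4,2,6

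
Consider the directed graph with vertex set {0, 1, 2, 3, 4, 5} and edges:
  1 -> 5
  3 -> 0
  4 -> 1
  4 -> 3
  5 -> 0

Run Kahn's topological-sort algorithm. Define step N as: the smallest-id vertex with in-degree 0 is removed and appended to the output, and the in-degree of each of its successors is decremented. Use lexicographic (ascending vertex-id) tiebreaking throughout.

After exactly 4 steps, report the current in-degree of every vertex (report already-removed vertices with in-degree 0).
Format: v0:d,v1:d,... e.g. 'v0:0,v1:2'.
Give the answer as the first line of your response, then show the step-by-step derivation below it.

v0:1,v1:0,v2:0,v3:0,v4:0,v5:0

step 1: output 2; order=[2]; indeg=(2,1,0,1,0,1)
step 2: output 4; order=[2,4]; indeg=(2,0,0,0,0,1)
step 3: output 1; order=[2,4,1]; indeg=(2,0,0,0,0,0)
step 4: output 3; order=[2,4,1,3]; indeg=(1,0,0,0,0,0)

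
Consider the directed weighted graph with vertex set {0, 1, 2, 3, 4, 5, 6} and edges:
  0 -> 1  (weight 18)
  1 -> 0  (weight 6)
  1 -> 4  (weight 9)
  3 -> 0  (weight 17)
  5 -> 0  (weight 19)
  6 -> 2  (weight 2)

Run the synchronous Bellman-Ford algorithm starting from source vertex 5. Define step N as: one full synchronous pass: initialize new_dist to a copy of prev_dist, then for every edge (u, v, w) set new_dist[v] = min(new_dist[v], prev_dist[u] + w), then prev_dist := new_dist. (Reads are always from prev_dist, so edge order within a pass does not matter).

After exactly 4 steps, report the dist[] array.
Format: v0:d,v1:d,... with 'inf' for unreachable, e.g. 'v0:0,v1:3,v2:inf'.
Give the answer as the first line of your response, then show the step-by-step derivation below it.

v0:19,v1:37,v2:inf,v3:inf,v4:46,v5:0,v6:inf

step 1: dist = v0:19,v1:inf,v2:inf,v3:inf,v4:inf,v5:0,v6:inf
step 2: dist = v0:19,v1:37,v2:inf,v3:inf,v4:inf,v5:0,v6:inf
step 3: dist = v0:19,v1:37,v2:inf,v3:inf,v4:46,v5:0,v6:inf
step 4: dist = v0:19,v1:37,v2:inf,v3:inf,v4:46,v5:0,v6:inf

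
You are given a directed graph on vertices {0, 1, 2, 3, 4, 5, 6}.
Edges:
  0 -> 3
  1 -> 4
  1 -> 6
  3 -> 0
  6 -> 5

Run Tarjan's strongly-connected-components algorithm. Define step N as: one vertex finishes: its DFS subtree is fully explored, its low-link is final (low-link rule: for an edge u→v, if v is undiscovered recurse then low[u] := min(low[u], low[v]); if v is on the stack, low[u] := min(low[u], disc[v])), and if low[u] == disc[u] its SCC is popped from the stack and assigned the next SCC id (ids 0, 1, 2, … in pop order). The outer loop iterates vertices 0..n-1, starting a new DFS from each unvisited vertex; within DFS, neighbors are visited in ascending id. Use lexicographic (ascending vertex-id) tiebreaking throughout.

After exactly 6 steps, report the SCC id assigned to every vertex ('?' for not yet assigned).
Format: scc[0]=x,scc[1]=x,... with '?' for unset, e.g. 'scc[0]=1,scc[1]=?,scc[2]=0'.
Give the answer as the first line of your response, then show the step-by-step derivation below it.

scc[0]=0,scc[1]=4,scc[2]=?,scc[3]=0,scc[4]=1,scc[5]=2,scc[6]=3

step 1: low=(low[0]=0,low[1]=?,low[2]=?,low[3]=0,low[4]=?,low[5]=?,low[6]=?); scc=(scc[0]=?,scc[1]=?,scc[2]=?,scc[3]=?,scc[4]=?,scc[5]=?,scc[6]=?)
step 2: low=(low[0]=0,low[1]=?,low[2]=?,low[3]=0,low[4]=?,low[5]=?,low[6]=?); scc=(scc[0]=0,scc[1]=?,scc[2]=?,scc[3]=0,scc[4]=?,scc[5]=?,scc[6]=?)
step 3: low=(low[0]=0,low[1]=2,low[2]=?,low[3]=0,low[4]=3,low[5]=?,low[6]=?); scc=(scc[0]=0,scc[1]=?,scc[2]=?,scc[3]=0,scc[4]=1,scc[5]=?,scc[6]=?)
step 4: low=(low[0]=0,low[1]=2,low[2]=?,low[3]=0,low[4]=3,low[5]=5,low[6]=4); scc=(scc[0]=0,scc[1]=?,scc[2]=?,scc[3]=0,scc[4]=1,scc[5]=2,scc[6]=?)
step 5: low=(low[0]=0,low[1]=2,low[2]=?,low[3]=0,low[4]=3,low[5]=5,low[6]=4); scc=(scc[0]=0,scc[1]=?,scc[2]=?,scc[3]=0,scc[4]=1,scc[5]=2,scc[6]=3)
step 6: low=(low[0]=0,low[1]=2,low[2]=?,low[3]=0,low[4]=3,low[5]=5,low[6]=4); scc=(scc[0]=0,scc[1]=4,scc[2]=?,scc[3]=0,scc[4]=1,scc[5]=2,scc[6]=3)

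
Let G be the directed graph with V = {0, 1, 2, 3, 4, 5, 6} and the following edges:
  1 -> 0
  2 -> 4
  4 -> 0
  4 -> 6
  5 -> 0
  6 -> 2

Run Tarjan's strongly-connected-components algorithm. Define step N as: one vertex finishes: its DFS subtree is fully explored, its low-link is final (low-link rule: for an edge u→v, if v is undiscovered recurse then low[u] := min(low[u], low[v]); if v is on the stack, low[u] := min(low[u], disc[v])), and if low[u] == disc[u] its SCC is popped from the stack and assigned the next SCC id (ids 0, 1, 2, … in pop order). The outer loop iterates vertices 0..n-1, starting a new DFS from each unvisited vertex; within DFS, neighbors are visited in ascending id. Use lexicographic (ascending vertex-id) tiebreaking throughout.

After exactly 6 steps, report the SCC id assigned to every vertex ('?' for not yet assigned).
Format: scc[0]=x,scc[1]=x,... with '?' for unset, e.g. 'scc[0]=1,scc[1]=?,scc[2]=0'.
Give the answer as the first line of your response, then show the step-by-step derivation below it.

scc[0]=0,scc[1]=1,scc[2]=2,scc[3]=3,scc[4]=2,scc[5]=?,scc[6]=2

step 1: low=(low[0]=0,low[1]=?,low[2]=?,low[3]=?,low[4]=?,low[5]=?,low[6]=?); scc=(scc[0]=0,scc[1]=?,scc[2]=?,scc[3]=?,scc[4]=?,scc[5]=?,scc[6]=?)
step 2: low=(low[0]=0,low[1]=1,low[2]=?,low[3]=?,low[4]=?,low[5]=?,low[6]=?); scc=(scc[0]=0,scc[1]=1,scc[2]=?,scc[3]=?,scc[4]=?,scc[5]=?,scc[6]=?)
step 3: low=(low[0]=0,low[1]=1,low[2]=2,low[3]=?,low[4]=3,low[5]=?,low[6]=2); scc=(scc[0]=0,scc[1]=1,scc[2]=?,scc[3]=?,scc[4]=?,scc[5]=?,scc[6]=?)
step 4: low=(low[0]=0,low[1]=1,low[2]=2,low[3]=?,low[4]=2,low[5]=?,low[6]=2); scc=(scc[0]=0,scc[1]=1,scc[2]=?,scc[3]=?,scc[4]=?,scc[5]=?,scc[6]=?)
step 5: low=(low[0]=0,low[1]=1,low[2]=2,low[3]=?,low[4]=2,low[5]=?,low[6]=2); scc=(scc[0]=0,scc[1]=1,scc[2]=2,scc[3]=?,scc[4]=2,scc[5]=?,scc[6]=2)
step 6: low=(low[0]=0,low[1]=1,low[2]=2,low[3]=5,low[4]=2,low[5]=?,low[6]=2); scc=(scc[0]=0,scc[1]=1,scc[2]=2,scc[3]=3,scc[4]=2,scc[5]=?,scc[6]=2)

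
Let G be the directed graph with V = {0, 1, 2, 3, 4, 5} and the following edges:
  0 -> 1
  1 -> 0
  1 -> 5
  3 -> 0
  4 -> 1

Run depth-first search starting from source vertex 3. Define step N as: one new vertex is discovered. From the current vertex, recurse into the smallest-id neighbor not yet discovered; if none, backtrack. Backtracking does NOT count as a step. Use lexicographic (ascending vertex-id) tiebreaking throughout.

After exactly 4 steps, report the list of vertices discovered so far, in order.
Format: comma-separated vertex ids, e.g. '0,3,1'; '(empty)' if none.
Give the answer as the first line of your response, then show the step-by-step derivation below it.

3,0,1,5

step 1: discover 3; path=3; order=3
step 2: discover 0; path=3>0; order=3,0
step 3: discover 1; path=3>0>1; order=3,0,1
step 4: discover 5; path=3>0>1>5; order=3,0,1,5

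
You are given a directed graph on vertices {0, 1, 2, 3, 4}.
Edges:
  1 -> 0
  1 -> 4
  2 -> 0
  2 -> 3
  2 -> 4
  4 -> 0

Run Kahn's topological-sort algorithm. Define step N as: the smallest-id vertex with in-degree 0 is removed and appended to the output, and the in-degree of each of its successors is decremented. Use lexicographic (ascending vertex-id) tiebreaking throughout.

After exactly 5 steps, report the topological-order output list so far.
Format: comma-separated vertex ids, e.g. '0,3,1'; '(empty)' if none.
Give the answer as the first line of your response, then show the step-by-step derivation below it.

1,2,3,4,0

step 1: output 1; order=[1]; indeg=(2,0,0,1,1)
step 2: output 2; order=[1,2]; indeg=(1,0,0,0,0)
step 3: output 3; order=[1,2,3]; indeg=(1,0,0,0,0)
step 4: output 4; order=[1,2,3,4]; indeg=(0,0,0,0,0)
step 5: output 0; order=[1,2,3,4,0]; indeg=(0,0,0,0,0)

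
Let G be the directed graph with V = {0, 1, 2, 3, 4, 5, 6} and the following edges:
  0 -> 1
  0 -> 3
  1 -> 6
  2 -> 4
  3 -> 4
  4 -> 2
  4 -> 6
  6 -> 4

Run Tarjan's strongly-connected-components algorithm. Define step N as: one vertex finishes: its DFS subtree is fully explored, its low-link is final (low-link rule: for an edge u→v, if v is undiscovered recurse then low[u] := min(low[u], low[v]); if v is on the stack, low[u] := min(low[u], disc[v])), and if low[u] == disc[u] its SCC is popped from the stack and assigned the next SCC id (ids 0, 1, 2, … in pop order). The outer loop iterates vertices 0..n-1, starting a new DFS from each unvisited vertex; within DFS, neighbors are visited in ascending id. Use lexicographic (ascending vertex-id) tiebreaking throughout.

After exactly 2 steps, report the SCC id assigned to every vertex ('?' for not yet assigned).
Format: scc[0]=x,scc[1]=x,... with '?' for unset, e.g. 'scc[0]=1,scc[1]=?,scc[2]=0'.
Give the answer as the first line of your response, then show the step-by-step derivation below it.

scc[0]=?,scc[1]=?,scc[2]=?,scc[3]=?,scc[4]=?,scc[5]=?,scc[6]=?

step 1: low=(low[0]=0,low[1]=1,low[2]=3,low[3]=?,low[4]=3,low[5]=?,low[6]=2); scc=(scc[0]=?,scc[1]=?,scc[2]=?,scc[3]=?,scc[4]=?,scc[5]=?,scc[6]=?)
step 2: low=(low[0]=0,low[1]=1,low[2]=3,low[3]=?,low[4]=2,low[5]=?,low[6]=2); scc=(scc[0]=?,scc[1]=?,scc[2]=?,scc[3]=?,scc[4]=?,scc[5]=?,scc[6]=?)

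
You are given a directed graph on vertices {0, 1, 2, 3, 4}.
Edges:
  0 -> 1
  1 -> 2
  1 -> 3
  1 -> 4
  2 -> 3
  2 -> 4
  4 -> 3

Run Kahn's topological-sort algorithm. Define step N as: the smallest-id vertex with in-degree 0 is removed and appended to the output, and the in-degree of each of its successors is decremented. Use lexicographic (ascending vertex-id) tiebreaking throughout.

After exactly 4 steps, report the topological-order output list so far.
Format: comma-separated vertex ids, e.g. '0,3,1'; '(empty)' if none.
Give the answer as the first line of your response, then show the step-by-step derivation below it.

0,1,2,4

step 1: output 0; order=[0]; indeg=(0,0,1,3,2)
step 2: output 1; order=[0,1]; indeg=(0,0,0,2,1)
step 3: output 2; order=[0,1,2]; indeg=(0,0,0,1,0)
step 4: output 4; order=[0,1,2,4]; indeg=(0,0,0,0,0)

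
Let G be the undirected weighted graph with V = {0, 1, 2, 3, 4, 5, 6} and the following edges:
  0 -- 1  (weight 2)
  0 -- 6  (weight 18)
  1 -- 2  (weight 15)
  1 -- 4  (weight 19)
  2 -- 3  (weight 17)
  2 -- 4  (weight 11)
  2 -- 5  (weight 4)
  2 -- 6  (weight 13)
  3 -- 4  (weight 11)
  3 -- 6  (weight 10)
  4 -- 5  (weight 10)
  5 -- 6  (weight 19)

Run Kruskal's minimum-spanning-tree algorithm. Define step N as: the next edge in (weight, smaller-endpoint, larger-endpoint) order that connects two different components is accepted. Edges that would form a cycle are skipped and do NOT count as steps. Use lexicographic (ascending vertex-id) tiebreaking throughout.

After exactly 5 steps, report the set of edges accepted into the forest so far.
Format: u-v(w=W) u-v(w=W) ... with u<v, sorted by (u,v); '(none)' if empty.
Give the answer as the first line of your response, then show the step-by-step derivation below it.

0-1(w=2) 2-5(w=4) 3-4(w=11) 3-6(w=10) 4-5(w=10)

step 1: add edge 0-1 (w=2); MST = {0-1(w=2)}
step 2: add edge 2-5 (w=4); MST = {0-1(w=2) 2-5(w=4)}
step 3: add edge 3-6 (w=10); MST = {0-1(w=2) 2-5(w=4) 3-6(w=10)}
step 4: add edge 4-5 (w=10); MST = {0-1(w=2) 2-5(w=4) 3-6(w=10) 4-5(w=10)}
step 5: add edge 3-4 (w=11); MST = {0-1(w=2) 2-5(w=4) 3-4(w=11) 3-6(w=10) 4-5(w=10)}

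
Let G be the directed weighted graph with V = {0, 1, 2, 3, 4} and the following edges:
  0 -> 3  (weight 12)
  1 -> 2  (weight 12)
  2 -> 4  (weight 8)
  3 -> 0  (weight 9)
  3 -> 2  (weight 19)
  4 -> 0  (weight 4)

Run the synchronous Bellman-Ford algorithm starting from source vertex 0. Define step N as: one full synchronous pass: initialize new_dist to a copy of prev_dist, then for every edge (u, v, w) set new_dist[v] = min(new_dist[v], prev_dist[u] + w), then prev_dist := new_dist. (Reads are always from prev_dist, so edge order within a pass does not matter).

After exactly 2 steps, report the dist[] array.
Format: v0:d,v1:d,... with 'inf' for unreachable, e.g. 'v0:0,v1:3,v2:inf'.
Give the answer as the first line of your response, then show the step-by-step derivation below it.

v0:0,v1:inf,v2:31,v3:12,v4:inf

step 1: dist = v0:0,v1:inf,v2:inf,v3:12,v4:inf
step 2: dist = v0:0,v1:inf,v2:31,v3:12,v4:inf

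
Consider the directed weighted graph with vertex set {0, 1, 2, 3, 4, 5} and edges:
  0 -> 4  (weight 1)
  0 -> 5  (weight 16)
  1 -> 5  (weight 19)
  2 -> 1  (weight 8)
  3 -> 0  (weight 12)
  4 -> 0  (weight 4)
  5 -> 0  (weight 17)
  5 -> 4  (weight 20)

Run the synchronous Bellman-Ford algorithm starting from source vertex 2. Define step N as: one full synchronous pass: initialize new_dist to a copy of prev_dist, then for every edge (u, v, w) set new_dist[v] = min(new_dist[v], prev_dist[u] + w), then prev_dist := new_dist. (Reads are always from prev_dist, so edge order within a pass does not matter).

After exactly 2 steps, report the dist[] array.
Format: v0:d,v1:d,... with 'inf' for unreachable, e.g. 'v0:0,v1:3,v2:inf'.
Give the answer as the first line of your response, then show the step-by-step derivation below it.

v0:inf,v1:8,v2:0,v3:inf,v4:inf,v5:27

step 1: dist = v0:inf,v1:8,v2:0,v3:inf,v4:inf,v5:inf
step 2: dist = v0:inf,v1:8,v2:0,v3:inf,v4:inf,v5:27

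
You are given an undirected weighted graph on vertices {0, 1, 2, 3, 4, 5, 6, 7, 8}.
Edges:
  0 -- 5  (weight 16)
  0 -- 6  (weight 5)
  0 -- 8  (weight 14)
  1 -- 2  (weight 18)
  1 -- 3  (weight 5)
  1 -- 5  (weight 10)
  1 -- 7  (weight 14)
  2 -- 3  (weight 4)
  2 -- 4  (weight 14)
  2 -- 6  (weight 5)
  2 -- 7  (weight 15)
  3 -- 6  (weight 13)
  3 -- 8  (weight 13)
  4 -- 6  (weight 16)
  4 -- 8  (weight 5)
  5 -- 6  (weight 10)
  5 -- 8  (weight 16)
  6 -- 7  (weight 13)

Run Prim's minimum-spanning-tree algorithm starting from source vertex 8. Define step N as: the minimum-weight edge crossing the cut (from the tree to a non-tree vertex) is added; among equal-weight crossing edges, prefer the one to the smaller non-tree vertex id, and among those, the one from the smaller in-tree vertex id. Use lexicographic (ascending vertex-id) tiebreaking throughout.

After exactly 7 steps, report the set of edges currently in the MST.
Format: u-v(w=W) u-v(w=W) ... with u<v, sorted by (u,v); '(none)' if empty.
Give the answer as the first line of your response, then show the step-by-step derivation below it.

0-6(w=5) 1-3(w=5) 1-5(w=10) 2-3(w=4) 2-6(w=5) 3-8(w=13) 4-8(w=5)

step 1: add edge 4-8 (w=5); MST = {4-8(w=5)}
step 2: add edge 3-8 (w=13); MST = {3-8(w=13) 4-8(w=5)}
step 3: add edge 2-3 (w=4); MST = {2-3(w=4) 3-8(w=13) 4-8(w=5)}
step 4: add edge 1-3 (w=5); MST = {1-3(w=5) 2-3(w=4) 3-8(w=13) 4-8(w=5)}
step 5: add edge 2-6 (w=5); MST = {1-3(w=5) 2-3(w=4) 2-6(w=5) 3-8(w=13) 4-8(w=5)}
step 6: add edge 0-6 (w=5); MST = {0-6(w=5) 1-3(w=5) 2-3(w=4) 2-6(w=5) 3-8(w=13) 4-8(w=5)}
step 7: add edge 1-5 (w=10); MST = {0-6(w=5) 1-3(w=5) 1-5(w=10) 2-3(w=4) 2-6(w=5) 3-8(w=13) 4-8(w=5)}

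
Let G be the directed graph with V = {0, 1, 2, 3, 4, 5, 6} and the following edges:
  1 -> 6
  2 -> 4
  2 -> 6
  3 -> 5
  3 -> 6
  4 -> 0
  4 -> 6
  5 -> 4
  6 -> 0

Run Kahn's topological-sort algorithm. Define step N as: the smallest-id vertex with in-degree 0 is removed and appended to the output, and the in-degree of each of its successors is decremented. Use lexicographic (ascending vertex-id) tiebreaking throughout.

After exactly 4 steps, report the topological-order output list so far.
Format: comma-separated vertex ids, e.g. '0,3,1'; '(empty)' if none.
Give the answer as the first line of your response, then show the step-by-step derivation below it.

1,2,3,5

step 1: output 1; order=[1]; indeg=(2,0,0,0,2,1,3)
step 2: output 2; order=[1,2]; indeg=(2,0,0,0,1,1,2)
step 3: output 3; order=[1,2,3]; indeg=(2,0,0,0,1,0,1)
step 4: output 5; order=[1,2,3,5]; indeg=(2,0,0,0,0,0,1)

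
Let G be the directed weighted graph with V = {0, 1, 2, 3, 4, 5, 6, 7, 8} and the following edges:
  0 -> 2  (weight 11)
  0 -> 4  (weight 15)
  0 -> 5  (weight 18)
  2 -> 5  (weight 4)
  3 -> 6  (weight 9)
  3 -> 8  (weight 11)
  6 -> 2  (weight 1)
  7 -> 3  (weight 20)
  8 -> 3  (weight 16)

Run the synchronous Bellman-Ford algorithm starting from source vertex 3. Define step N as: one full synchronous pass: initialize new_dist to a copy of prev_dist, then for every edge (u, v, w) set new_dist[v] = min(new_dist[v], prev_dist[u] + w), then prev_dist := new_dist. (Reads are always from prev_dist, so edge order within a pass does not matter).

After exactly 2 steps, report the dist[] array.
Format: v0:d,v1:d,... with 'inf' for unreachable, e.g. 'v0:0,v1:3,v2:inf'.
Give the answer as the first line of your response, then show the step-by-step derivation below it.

v0:inf,v1:inf,v2:10,v3:0,v4:inf,v5:inf,v6:9,v7:inf,v8:11

step 1: dist = v0:inf,v1:inf,v2:inf,v3:0,v4:inf,v5:inf,v6:9,v7:inf,v8:11
step 2: dist = v0:inf,v1:inf,v2:10,v3:0,v4:inf,v5:inf,v6:9,v7:inf,v8:11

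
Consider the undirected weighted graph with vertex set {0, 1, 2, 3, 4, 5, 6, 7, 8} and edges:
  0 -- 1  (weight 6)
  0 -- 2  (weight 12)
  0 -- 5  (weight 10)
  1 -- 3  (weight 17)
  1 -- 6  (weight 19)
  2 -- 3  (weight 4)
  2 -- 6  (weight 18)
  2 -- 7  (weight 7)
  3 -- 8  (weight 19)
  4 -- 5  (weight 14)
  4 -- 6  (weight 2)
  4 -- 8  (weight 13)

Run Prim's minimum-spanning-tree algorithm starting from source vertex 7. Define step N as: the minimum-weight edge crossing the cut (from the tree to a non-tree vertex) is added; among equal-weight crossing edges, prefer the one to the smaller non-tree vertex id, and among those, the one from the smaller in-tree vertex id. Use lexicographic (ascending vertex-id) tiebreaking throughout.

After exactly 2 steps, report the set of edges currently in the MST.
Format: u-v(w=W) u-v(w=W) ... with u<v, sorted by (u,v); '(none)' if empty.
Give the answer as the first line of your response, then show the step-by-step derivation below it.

2-3(w=4) 2-7(w=7)

step 1: add edge 2-7 (w=7); MST = {2-7(w=7)}
step 2: add edge 2-3 (w=4); MST = {2-3(w=4) 2-7(w=7)}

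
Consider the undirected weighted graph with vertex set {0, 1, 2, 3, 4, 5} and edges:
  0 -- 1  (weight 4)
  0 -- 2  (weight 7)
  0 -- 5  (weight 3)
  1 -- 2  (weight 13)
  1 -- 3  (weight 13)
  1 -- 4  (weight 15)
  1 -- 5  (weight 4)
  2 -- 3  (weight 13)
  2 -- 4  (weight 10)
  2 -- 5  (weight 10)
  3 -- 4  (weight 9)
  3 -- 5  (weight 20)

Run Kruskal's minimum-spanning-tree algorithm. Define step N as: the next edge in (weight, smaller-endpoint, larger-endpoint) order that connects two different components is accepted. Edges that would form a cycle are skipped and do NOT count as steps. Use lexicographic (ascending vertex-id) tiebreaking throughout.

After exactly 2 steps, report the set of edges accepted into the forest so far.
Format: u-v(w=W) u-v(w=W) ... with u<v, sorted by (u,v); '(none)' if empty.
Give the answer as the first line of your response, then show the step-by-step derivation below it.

0-1(w=4) 0-5(w=3)

step 1: add edge 0-5 (w=3); MST = {0-5(w=3)}
step 2: add edge 0-1 (w=4); MST = {0-1(w=4) 0-5(w=3)}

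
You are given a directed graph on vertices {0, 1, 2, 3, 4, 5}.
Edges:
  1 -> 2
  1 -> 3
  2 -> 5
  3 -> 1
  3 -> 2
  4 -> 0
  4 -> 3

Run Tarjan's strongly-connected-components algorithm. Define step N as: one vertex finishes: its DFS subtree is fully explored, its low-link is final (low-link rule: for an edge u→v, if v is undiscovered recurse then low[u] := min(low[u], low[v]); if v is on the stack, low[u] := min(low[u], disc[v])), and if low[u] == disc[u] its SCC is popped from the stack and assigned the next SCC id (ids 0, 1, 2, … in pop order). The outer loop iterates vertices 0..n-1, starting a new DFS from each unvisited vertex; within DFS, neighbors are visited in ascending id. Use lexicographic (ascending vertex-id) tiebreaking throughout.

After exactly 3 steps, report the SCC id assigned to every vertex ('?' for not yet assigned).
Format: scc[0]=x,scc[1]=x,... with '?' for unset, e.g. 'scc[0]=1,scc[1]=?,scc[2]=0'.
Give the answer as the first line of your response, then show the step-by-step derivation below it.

scc[0]=0,scc[1]=?,scc[2]=2,scc[3]=?,scc[4]=?,scc[5]=1

step 1: low=(low[0]=0,low[1]=?,low[2]=?,low[3]=?,low[4]=?,low[5]=?); scc=(scc[0]=0,scc[1]=?,scc[2]=?,scc[3]=?,scc[4]=?,scc[5]=?)
step 2: low=(low[0]=0,low[1]=1,low[2]=2,low[3]=?,low[4]=?,low[5]=3); scc=(scc[0]=0,scc[1]=?,scc[2]=?,scc[3]=?,scc[4]=?,scc[5]=1)
step 3: low=(low[0]=0,low[1]=1,low[2]=2,low[3]=?,low[4]=?,low[5]=3); scc=(scc[0]=0,scc[1]=?,scc[2]=2,scc[3]=?,scc[4]=?,scc[5]=1)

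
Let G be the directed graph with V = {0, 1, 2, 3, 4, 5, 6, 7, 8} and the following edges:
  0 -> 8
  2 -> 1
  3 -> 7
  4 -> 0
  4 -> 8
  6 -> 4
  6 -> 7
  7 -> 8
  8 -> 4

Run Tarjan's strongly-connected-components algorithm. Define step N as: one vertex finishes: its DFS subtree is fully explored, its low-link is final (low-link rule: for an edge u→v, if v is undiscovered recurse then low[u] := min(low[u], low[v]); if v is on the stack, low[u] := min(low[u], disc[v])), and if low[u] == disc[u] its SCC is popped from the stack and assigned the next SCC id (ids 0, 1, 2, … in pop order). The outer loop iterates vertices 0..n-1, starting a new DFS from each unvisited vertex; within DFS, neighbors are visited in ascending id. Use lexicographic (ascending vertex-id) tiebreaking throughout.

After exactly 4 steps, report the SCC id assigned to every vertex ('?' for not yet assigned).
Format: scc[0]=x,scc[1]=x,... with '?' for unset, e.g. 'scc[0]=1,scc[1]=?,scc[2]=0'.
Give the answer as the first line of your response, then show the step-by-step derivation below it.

scc[0]=0,scc[1]=1,scc[2]=?,scc[3]=?,scc[4]=0,scc[5]=?,scc[6]=?,scc[7]=?,scc[8]=0

step 1: low=(low[0]=0,low[1]=?,low[2]=?,low[3]=?,low[4]=0,low[5]=?,low[6]=?,low[7]=?,low[8]=1); scc=(scc[0]=?,scc[1]=?,scc[2]=?,scc[3]=?,scc[4]=?,scc[5]=?,scc[6]=?,scc[7]=?,scc[8]=?)
step 2: low=(low[0]=0,low[1]=?,low[2]=?,low[3]=?,low[4]=0,low[5]=?,low[6]=?,low[7]=?,low[8]=0); scc=(scc[0]=?,scc[1]=?,scc[2]=?,scc[3]=?,scc[4]=?,scc[5]=?,scc[6]=?,scc[7]=?,scc[8]=?)
step 3: low=(low[0]=0,low[1]=?,low[2]=?,low[3]=?,low[4]=0,low[5]=?,low[6]=?,low[7]=?,low[8]=0); scc=(scc[0]=0,scc[1]=?,scc[2]=?,scc[3]=?,scc[4]=0,scc[5]=?,scc[6]=?,scc[7]=?,scc[8]=0)
step 4: low=(low[0]=0,low[1]=3,low[2]=?,low[3]=?,low[4]=0,low[5]=?,low[6]=?,low[7]=?,low[8]=0); scc=(scc[0]=0,scc[1]=1,scc[2]=?,scc[3]=?,scc[4]=0,scc[5]=?,scc[6]=?,scc[7]=?,scc[8]=0)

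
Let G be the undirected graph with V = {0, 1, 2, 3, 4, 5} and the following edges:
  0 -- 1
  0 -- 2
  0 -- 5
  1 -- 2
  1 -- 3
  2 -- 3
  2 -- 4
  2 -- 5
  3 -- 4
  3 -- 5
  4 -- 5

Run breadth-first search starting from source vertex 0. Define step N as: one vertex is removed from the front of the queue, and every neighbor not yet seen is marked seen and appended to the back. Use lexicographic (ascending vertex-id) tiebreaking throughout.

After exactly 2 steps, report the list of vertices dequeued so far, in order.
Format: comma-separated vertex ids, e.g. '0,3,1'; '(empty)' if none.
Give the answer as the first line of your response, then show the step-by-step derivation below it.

0,1

step 1: dequeue 0; queue=[1,2,5]; order=0
step 2: dequeue 1; queue=[2,5,3]; order=0,1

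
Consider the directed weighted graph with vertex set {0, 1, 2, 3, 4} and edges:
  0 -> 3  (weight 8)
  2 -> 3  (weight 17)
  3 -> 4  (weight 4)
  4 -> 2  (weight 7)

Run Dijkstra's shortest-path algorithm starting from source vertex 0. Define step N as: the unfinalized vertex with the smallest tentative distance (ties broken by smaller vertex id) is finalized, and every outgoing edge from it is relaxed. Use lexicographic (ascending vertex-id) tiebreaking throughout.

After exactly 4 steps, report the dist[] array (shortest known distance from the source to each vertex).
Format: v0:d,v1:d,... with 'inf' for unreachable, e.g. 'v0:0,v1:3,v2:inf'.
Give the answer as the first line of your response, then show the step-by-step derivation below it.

v0:0,v1:inf,v2:19,v3:8,v4:12

step 1: dist = v0:0,v1:inf,v2:inf,v3:8,v4:inf
step 2: dist = v0:0,v1:inf,v2:inf,v3:8,v4:12
step 3: dist = v0:0,v1:inf,v2:19,v3:8,v4:12
step 4: dist = v0:0,v1:inf,v2:19,v3:8,v4:12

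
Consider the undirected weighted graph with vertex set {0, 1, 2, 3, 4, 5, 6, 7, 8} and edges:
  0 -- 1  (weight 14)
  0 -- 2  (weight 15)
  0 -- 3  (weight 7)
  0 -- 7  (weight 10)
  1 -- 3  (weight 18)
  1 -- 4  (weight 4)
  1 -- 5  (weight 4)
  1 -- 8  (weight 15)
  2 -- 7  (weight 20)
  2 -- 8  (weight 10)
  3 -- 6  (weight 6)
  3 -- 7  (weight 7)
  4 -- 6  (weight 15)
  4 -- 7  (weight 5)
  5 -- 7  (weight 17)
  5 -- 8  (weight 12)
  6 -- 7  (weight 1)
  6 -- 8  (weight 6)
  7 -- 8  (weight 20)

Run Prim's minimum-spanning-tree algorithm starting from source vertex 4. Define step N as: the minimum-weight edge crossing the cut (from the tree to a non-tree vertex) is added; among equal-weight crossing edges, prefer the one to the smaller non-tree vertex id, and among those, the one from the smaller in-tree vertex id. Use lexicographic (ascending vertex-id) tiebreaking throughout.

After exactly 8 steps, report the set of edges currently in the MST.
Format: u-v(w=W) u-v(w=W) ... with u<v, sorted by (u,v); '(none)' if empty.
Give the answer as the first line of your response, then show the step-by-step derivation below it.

0-3(w=7) 1-4(w=4) 1-5(w=4) 2-8(w=10) 3-6(w=6) 4-7(w=5) 6-7(w=1) 6-8(w=6)

step 1: add edge 1-4 (w=4); MST = {1-4(w=4)}
step 2: add edge 1-5 (w=4); MST = {1-4(w=4) 1-5(w=4)}
step 3: add edge 4-7 (w=5); MST = {1-4(w=4) 1-5(w=4) 4-7(w=5)}
step 4: add edge 6-7 (w=1); MST = {1-4(w=4) 1-5(w=4) 4-7(w=5) 6-7(w=1)}
step 5: add edge 3-6 (w=6); MST = {1-4(w=4) 1-5(w=4) 3-6(w=6) 4-7(w=5) 6-7(w=1)}
step 6: add edge 6-8 (w=6); MST = {1-4(w=4) 1-5(w=4) 3-6(w=6) 4-7(w=5) 6-7(w=1) 6-8(w=6)}
step 7: add edge 0-3 (w=7); MST = {0-3(w=7) 1-4(w=4) 1-5(w=4) 3-6(w=6) 4-7(w=5) 6-7(w=1) 6-8(w=6)}
step 8: add edge 2-8 (w=10); MST = {0-3(w=7) 1-4(w=4) 1-5(w=4) 2-8(w=10) 3-6(w=6) 4-7(w=5) 6-7(w=1) 6-8(w=6)}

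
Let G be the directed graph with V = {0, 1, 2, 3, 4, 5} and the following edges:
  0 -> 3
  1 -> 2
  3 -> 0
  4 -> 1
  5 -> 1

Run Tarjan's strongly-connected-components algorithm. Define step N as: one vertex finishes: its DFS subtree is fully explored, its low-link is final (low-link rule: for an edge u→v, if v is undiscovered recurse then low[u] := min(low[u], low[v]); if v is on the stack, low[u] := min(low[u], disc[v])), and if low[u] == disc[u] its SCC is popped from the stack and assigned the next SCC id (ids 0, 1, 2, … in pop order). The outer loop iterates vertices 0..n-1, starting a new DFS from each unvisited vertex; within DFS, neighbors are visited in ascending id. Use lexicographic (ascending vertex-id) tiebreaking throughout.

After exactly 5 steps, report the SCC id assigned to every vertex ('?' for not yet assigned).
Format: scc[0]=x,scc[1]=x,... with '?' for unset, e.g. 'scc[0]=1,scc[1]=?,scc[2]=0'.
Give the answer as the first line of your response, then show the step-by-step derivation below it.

scc[0]=0,scc[1]=2,scc[2]=1,scc[3]=0,scc[4]=3,scc[5]=?

step 1: low=(low[0]=0,low[1]=?,low[2]=?,low[3]=0,low[4]=?,low[5]=?); scc=(scc[0]=?,scc[1]=?,scc[2]=?,scc[3]=?,scc[4]=?,scc[5]=?)
step 2: low=(low[0]=0,low[1]=?,low[2]=?,low[3]=0,low[4]=?,low[5]=?); scc=(scc[0]=0,scc[1]=?,scc[2]=?,scc[3]=0,scc[4]=?,scc[5]=?)
step 3: low=(low[0]=0,low[1]=2,low[2]=3,low[3]=0,low[4]=?,low[5]=?); scc=(scc[0]=0,scc[1]=?,scc[2]=1,scc[3]=0,scc[4]=?,scc[5]=?)
step 4: low=(low[0]=0,low[1]=2,low[2]=3,low[3]=0,low[4]=?,low[5]=?); scc=(scc[0]=0,scc[1]=2,scc[2]=1,scc[3]=0,scc[4]=?,scc[5]=?)
step 5: low=(low[0]=0,low[1]=2,low[2]=3,low[3]=0,low[4]=4,low[5]=?); scc=(scc[0]=0,scc[1]=2,scc[2]=1,scc[3]=0,scc[4]=3,scc[5]=?)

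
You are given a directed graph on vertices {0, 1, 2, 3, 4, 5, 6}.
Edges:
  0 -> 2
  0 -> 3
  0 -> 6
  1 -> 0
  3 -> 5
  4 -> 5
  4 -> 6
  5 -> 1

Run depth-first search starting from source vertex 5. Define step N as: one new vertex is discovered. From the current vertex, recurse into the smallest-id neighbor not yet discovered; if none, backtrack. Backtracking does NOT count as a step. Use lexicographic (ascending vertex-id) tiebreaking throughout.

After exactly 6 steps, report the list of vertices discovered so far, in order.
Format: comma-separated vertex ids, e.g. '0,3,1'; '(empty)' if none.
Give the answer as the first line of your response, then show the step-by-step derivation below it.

5,1,0,2,3,6

step 1: discover 5; path=5; order=5
step 2: discover 1; path=5>1; order=5,1
step 3: discover 0; path=5>1>0; order=5,1,0
step 4: discover 2; path=5>1>0>2; order=5,1,0,2
step 5: discover 3; path=5>1>0>3; order=5,1,0,2,3
step 6: discover 6; path=5>1>0>6; order=5,1,0,2,3,6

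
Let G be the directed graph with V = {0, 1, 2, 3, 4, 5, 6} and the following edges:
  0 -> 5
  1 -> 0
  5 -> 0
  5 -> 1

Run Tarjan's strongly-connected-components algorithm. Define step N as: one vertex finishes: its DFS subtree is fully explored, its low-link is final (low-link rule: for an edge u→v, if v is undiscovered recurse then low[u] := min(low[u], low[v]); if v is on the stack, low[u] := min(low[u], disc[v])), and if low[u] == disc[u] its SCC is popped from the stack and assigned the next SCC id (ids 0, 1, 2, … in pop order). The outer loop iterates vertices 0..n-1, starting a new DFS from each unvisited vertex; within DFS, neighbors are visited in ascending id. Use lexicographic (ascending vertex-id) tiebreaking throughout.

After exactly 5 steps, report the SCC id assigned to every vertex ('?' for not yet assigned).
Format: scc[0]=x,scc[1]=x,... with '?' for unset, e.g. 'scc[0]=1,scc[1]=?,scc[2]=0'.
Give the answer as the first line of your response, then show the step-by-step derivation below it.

scc[0]=0,scc[1]=0,scc[2]=1,scc[3]=2,scc[4]=?,scc[5]=0,scc[6]=?

step 1: low=(low[0]=0,low[1]=0,low[2]=?,low[3]=?,low[4]=?,low[5]=0,low[6]=?); scc=(scc[0]=?,scc[1]=?,scc[2]=?,scc[3]=?,scc[4]=?,scc[5]=?,scc[6]=?)
step 2: low=(low[0]=0,low[1]=0,low[2]=?,low[3]=?,low[4]=?,low[5]=0,low[6]=?); scc=(scc[0]=?,scc[1]=?,scc[2]=?,scc[3]=?,scc[4]=?,scc[5]=?,scc[6]=?)
step 3: low=(low[0]=0,low[1]=0,low[2]=?,low[3]=?,low[4]=?,low[5]=0,low[6]=?); scc=(scc[0]=0,scc[1]=0,scc[2]=?,scc[3]=?,scc[4]=?,scc[5]=0,scc[6]=?)
step 4: low=(low[0]=0,low[1]=0,low[2]=3,low[3]=?,low[4]=?,low[5]=0,low[6]=?); scc=(scc[0]=0,scc[1]=0,scc[2]=1,scc[3]=?,scc[4]=?,scc[5]=0,scc[6]=?)
step 5: low=(low[0]=0,low[1]=0,low[2]=3,low[3]=4,low[4]=?,low[5]=0,low[6]=?); scc=(scc[0]=0,scc[1]=0,scc[2]=1,scc[3]=2,scc[4]=?,scc[5]=0,scc[6]=?)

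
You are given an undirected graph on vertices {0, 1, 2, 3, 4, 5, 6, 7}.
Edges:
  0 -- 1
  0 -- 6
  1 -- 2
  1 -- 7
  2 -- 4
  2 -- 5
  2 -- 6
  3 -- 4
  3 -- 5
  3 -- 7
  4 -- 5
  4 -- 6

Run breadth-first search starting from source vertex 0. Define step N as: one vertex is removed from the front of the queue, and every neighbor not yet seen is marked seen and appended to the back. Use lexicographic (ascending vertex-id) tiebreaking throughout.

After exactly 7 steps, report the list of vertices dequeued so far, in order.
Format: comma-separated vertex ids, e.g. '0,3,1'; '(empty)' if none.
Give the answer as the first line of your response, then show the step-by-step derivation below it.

0,1,6,2,7,4,5

step 1: dequeue 0; queue=[1,6]; order=0
step 2: dequeue 1; queue=[6,2,7]; order=0,1
step 3: dequeue 6; queue=[2,7,4]; order=0,1,6
step 4: dequeue 2; queue=[7,4,5]; order=0,1,6,2
step 5: dequeue 7; queue=[4,5,3]; order=0,1,6,2,7
step 6: dequeue 4; queue=[5,3]; order=0,1,6,2,7,4
step 7: dequeue 5; queue=[3]; order=0,1,6,2,7,4,5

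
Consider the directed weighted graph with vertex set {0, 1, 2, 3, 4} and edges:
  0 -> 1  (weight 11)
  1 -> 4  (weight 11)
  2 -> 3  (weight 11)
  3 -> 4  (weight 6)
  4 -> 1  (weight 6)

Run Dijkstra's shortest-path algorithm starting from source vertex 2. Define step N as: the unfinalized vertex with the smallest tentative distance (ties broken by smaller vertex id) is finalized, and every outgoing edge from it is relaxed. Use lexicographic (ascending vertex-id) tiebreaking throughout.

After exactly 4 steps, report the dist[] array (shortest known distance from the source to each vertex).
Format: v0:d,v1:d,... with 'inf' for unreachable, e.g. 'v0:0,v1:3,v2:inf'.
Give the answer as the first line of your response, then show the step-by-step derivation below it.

v0:inf,v1:23,v2:0,v3:11,v4:17

step 1: dist = v0:inf,v1:inf,v2:0,v3:11,v4:inf
step 2: dist = v0:inf,v1:inf,v2:0,v3:11,v4:17
step 3: dist = v0:inf,v1:23,v2:0,v3:11,v4:17
step 4: dist = v0:inf,v1:23,v2:0,v3:11,v4:17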